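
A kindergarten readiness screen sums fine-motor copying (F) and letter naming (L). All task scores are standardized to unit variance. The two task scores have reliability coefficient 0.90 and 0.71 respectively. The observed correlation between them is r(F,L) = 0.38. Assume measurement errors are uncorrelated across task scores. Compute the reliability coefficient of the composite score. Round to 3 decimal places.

Var(F+L) = 2 + 2·[0.38] = 2 + 0.76 = 2.76.
Because errors are independent across components, Cov(Tᵢ,Tⱼ) = Cov(Xᵢ,Xⱼ); the off-diagonal part of the true-score variance is the same as above.
True-score variance = [0.90 + 0.71] + 0.76 = 1.61 + 0.76 = 2.37.
Reliability = 2.37 / 2.76 = 0.859.

0.859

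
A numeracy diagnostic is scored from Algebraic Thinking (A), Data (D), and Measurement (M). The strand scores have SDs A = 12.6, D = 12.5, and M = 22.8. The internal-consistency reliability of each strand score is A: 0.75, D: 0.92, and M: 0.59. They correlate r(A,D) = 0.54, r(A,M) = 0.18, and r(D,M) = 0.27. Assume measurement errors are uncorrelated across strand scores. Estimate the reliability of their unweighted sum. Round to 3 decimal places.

0.790

Var(A+D+M) = 12.6² + 12.5² + 22.8² + 2·[12.6·12.5·0.54 + 12.6·22.8·0.18 + 12.5·22.8·0.27] = 834.85 + 427.421 = 1262.27.
Because errors are independent across components, Cov(Tᵢ,Tⱼ) = Cov(Xᵢ,Xⱼ); the off-diagonal part of the true-score variance is the same as above.
True-score variance = [12.6²·0.75 + 12.5²·0.92 + 22.8²·0.59] + 427.421 = 569.526 + 427.421 = 996.946.
Reliability = 996.946 / 1262.27 = 0.790.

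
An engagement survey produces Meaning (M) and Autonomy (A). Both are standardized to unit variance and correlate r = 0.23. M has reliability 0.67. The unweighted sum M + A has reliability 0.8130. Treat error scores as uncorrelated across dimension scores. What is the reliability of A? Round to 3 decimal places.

0.870

Var(M+A) = 2 + 2·0.23 = 2.460.
True-score variance = ρ_M + ρ_A + 2·0.23, so 0.8130 = (0.67 + ρ_A + 0.46) / 2.460.
ρ_A = 0.8130·2.460 − 0.67 − 0.46 = 0.870.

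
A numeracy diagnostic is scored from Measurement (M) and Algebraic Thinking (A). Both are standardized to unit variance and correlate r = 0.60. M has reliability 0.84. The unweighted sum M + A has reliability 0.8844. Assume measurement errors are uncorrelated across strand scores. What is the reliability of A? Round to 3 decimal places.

Var(M+A) = 2 + 2·0.60 = 3.200.
True-score variance = ρ_M + ρ_A + 2·0.60, so 0.8844 = (0.84 + ρ_A + 1.20) / 3.200.
ρ_A = 0.8844·3.200 − 0.84 − 1.20 = 0.790.

0.790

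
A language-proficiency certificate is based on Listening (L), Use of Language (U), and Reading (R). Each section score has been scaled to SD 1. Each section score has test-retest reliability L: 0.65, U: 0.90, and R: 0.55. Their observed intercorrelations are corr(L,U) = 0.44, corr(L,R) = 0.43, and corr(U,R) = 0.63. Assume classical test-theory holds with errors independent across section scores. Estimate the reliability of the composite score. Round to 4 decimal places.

0.8500

Var(L+U+R) = 3 + 2·[0.44 + 0.43 + 0.63] = 3 + 3 = 6.
Under uncorrelated errors the observed covariances equal the true-score covariances, so only the own-variance terms attenuate.
True-score variance = [0.65 + 0.90 + 0.55] + 3 = 2.1 + 3 = 5.1.
Reliability = 5.1 / 6 = 0.8500.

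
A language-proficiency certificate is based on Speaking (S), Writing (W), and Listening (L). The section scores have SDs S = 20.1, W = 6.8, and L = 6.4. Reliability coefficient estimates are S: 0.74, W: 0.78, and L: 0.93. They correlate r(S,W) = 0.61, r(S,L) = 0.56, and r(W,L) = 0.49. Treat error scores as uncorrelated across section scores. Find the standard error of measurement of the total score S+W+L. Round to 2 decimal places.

Var(total) = 491.21 + 353.476 = 844.686.
True-score variance = 373.127 + 353.476 = 726.603, so reliability = 0.8602.
Error variance = 844.686 − 726.603 = 118.083; SEM = √118.083 = 10.87.

10.87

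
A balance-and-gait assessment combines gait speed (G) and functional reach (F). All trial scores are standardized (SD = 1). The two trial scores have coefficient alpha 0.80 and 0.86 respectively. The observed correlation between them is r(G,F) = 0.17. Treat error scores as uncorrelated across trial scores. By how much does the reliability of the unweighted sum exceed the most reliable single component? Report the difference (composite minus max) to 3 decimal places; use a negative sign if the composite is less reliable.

Var(sum) = 2 + 0.34 = 2.34; true-score variance = 1.66 + 0.34 = 2; composite reliability = 0.8547.
Max component reliability = 0.8600.
Difference = 0.8547 − 0.8600 = -0.005.

-0.005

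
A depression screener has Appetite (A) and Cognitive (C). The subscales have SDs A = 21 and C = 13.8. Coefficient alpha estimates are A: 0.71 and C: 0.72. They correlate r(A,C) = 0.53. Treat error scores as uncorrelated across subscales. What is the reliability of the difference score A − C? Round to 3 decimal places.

0.441

Var(A−C) = 21² + 13.8² − 2·21·13.8·0.53 = 631.44 − 307.188 = 324.252.
With uncorrelated errors the cross-covariances are all true-score covariance, so they carry over unchanged; only the diagonal terms shrink to ρᵢσᵢ².
True-score variance = [21²·0.71 + 13.8²·0.72] − 307.188 = 450.227 − 307.188 = 143.039.
Reliability = 143.039 / 324.252 = 0.441.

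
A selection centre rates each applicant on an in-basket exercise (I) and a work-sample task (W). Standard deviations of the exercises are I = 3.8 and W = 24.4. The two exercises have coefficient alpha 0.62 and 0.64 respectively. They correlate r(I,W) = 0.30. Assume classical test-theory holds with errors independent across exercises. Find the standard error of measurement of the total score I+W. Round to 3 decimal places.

Var(total) = 609.8 + 55.632 = 665.432.
True-score variance = 389.983 + 55.632 = 445.615, so reliability = 0.6697.
Error variance = 665.432 − 445.615 = 219.817; SEM = √219.817 = 14.826.

14.826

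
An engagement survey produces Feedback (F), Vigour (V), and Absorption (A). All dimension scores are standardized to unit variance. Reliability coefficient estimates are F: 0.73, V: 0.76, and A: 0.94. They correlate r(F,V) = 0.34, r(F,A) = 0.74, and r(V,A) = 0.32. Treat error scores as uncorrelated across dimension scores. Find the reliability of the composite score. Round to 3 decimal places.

Var(F+V+A) = 3 + 2·[0.34 + 0.74 + 0.32] = 3 + 2.8 = 5.8.
With uncorrelated errors the cross-covariances are all true-score covariance, so they carry over unchanged; only the diagonal terms shrink to ρᵢσᵢ².
True-score variance = [0.73 + 0.76 + 0.94] + 2.8 = 2.43 + 2.8 = 5.23.
Reliability = 5.23 / 5.8 = 0.902.

0.902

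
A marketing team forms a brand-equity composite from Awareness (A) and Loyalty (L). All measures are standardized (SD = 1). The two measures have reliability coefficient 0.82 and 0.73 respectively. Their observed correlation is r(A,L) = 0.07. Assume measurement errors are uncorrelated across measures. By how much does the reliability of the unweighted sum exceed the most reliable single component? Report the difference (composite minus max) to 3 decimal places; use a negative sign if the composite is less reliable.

-0.030

Var(sum) = 2 + 0.14 = 2.14; true-score variance = 1.55 + 0.14 = 1.69; composite reliability = 0.7897.
Max component reliability = 0.8200.
Difference = 0.7897 − 0.8200 = -0.030.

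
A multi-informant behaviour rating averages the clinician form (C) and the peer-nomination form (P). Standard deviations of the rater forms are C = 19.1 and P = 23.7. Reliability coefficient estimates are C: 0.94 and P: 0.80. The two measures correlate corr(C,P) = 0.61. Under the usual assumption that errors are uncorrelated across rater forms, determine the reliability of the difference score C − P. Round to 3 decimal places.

Var(C−P) = 19.1² + 23.7² − 2·19.1·23.7·0.61 = 926.5 − 552.257 = 374.243.
Under uncorrelated errors the observed covariances equal the true-score covariances, so only the own-variance terms attenuate.
True-score variance = [19.1²·0.94 + 23.7²·0.80] − 552.257 = 792.273 − 552.257 = 240.016.
Reliability = 240.016 / 374.243 = 0.641.

0.641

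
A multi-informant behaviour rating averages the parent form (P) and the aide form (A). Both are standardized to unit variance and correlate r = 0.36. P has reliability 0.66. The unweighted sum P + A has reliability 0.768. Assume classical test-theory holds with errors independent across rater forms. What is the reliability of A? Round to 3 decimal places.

Var(P+A) = 2 + 2·0.36 = 2.720.
True-score variance = ρ_P + ρ_A + 2·0.36, so 0.768 = (0.66 + ρ_A + 0.72) / 2.720.
ρ_A = 0.768·2.720 − 0.66 − 0.72 = 0.709.

0.709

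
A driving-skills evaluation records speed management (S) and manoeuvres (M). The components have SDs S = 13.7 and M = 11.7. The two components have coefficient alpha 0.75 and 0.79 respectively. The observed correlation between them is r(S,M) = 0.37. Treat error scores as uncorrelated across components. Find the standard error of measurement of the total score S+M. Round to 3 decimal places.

8.699

Var(total) = 324.58 + 118.615 = 443.195.
True-score variance = 248.911 + 118.615 = 367.525, so reliability = 0.8293.
Error variance = 443.195 − 367.525 = 75.6694; SEM = √75.6694 = 8.699.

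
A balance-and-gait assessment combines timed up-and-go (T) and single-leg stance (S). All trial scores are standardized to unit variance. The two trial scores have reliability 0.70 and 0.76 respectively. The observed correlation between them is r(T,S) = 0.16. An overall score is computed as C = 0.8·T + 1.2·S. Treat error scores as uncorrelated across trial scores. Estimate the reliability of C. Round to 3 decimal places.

0.775

Var(C) = 0.8² + 1.2² + 2·[0.96·0.16] = 2.08 + 0.3072 = 2.3872.
With uncorrelated errors the cross-covariances are all true-score covariance, so they carry over unchanged; only the diagonal terms shrink to ρᵢσᵢ².
True-score variance = [0.8²·0.70 + 1.2²·0.76] + 0.3072 = 1.5424 + 0.3072 = 1.8496.
Reliability = 1.8496 / 2.3872 = 0.775.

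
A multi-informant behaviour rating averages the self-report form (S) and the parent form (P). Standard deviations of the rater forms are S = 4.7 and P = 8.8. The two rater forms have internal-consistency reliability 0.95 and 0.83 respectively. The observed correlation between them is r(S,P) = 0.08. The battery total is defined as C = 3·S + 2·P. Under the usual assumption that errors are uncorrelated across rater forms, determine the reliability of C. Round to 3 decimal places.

Var(C) = 3²·4.7² + 2²·8.8² + 2·[6·4.7·8.8·0.08] = 508.57 + 39.7056 = 548.276.
With uncorrelated errors the cross-covariances are all true-score covariance, so they carry over unchanged; only the diagonal terms shrink to ρᵢσᵢ².
True-score variance = [3²·4.7²·0.95 + 2²·8.8²·0.83] + 39.7056 = 445.97 + 39.7056 = 485.676.
Reliability = 485.676 / 548.276 = 0.886.

0.886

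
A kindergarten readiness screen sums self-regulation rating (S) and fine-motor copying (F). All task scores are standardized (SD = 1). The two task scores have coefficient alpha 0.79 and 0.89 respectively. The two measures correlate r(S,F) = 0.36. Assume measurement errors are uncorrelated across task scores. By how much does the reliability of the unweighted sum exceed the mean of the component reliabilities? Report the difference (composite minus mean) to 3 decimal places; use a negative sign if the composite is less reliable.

0.042

Var(sum) = 2 + 0.72 = 2.72; true-score variance = 1.68 + 0.72 = 2.4; composite reliability = 0.8824.
Mean component reliability = 0.8400.
Difference = 0.8824 − 0.8400 = 0.042.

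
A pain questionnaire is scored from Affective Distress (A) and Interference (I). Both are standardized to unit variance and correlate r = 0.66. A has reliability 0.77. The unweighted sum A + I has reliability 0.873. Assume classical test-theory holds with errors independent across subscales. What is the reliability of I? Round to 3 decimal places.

0.808

Var(A+I) = 2 + 2·0.66 = 3.320.
True-score variance = ρ_A + ρ_I + 2·0.66, so 0.873 = (0.77 + ρ_I + 1.32) / 3.320.
ρ_I = 0.873·3.320 − 0.77 − 1.32 = 0.808.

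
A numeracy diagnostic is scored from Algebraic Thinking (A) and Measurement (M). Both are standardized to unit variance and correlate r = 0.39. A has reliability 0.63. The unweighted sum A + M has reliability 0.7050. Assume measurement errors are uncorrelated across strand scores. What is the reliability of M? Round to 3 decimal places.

0.550

Var(A+M) = 2 + 2·0.39 = 2.780.
True-score variance = ρ_A + ρ_M + 2·0.39, so 0.7050 = (0.63 + ρ_M + 0.78) / 2.780.
ρ_M = 0.7050·2.780 − 0.63 − 0.78 = 0.550.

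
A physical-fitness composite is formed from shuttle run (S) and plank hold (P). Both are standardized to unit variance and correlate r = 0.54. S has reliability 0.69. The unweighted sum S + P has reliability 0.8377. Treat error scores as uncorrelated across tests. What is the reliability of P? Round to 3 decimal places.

0.810

Var(S+P) = 2 + 2·0.54 = 3.080.
True-score variance = ρ_S + ρ_P + 2·0.54, so 0.8377 = (0.69 + ρ_P + 1.08) / 3.080.
ρ_P = 0.8377·3.080 − 0.69 − 1.08 = 0.810.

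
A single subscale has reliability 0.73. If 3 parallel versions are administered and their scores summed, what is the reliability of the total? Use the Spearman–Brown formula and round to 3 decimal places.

ρ_k = kρ / (1 + (k−1)ρ) = 3·0.73 / (1 + 2·0.73) = 2.190 / 2.460 = 0.890.

0.890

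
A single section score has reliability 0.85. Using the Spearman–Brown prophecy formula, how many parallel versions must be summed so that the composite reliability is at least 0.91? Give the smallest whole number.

k ≥ ρ*(1−ρ₁)/(ρ₁(1−ρ*)) = 0.91·0.15 / (0.85·0.09) = 1.784.
Smallest integer k = 2.

2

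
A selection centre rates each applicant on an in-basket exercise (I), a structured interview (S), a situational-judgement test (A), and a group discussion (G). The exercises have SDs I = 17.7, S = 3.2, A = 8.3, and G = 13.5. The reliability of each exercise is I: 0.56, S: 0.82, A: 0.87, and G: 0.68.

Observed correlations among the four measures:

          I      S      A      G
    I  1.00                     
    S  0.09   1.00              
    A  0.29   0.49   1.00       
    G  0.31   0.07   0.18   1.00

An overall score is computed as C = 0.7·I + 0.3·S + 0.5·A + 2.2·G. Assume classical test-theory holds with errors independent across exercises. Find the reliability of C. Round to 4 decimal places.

Var(C) = 0.7²·17.7² + 0.3²·3.2² + 0.5²·8.3² + 2.2²·13.5² + 2·[0.21·17.7·3.2·0.09 + 0.35·17.7·8.3·0.29 + 1.54·17.7·13.5·0.31 + 0.15·3.2·8.3·0.49 + 0.66·3.2·13.5·0.07 + 1.1·8.3·13.5·0.18] = 1053.75 + 312.381 = 1366.13.
Because errors are independent across components, Cov(Tᵢ,Tⱼ) = Cov(Xᵢ,Xⱼ); the off-diagonal part of the true-score variance is the same as above.
True-score variance = [0.7²·17.7²·0.56 + 0.3²·3.2²·0.82 + 0.5²·8.3²·0.87 + 2.2²·13.5²·0.68] + 312.381 = 701.527 + 312.381 = 1013.91.
Reliability = 1013.91 / 1366.13 = 0.7422.

0.7422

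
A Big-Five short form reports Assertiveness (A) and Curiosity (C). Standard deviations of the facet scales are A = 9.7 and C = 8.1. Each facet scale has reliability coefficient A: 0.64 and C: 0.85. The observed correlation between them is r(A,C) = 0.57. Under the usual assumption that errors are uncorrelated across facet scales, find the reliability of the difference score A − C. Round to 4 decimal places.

Var(A−C) = 9.7² + 8.1² − 2·9.7·8.1·0.57 = 159.7 − 89.5698 = 70.1302.
Under uncorrelated errors the observed covariances equal the true-score covariances, so only the own-variance terms attenuate.
True-score variance = [9.7²·0.64 + 8.1²·0.85] − 89.5698 = 115.986 − 89.5698 = 26.4163.
Reliability = 26.4163 / 70.1302 = 0.3767.

0.3767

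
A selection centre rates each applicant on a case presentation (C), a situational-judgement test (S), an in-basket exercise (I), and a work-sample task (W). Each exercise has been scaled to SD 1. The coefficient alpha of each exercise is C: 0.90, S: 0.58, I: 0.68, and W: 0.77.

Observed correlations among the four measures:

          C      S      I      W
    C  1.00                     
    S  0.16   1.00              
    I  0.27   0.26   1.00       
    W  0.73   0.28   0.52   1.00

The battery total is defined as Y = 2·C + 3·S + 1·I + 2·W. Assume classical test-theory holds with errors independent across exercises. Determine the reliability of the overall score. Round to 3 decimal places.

Var(Y) = 2² + 3² + 1 + 2² + 2·[6·0.16 + 2·0.27 + 4·0.73 + 3·0.26 + 6·0.28 + 2·0.52] = 18 + 15.84 = 33.84.
Under uncorrelated errors the observed covariances equal the true-score covariances, so only the own-variance terms attenuate.
True-score variance = [2²·0.90 + 3²·0.58 + 0.68 + 2²·0.77] + 15.84 = 12.58 + 15.84 = 28.42.
Reliability = 28.42 / 33.84 = 0.840.

0.840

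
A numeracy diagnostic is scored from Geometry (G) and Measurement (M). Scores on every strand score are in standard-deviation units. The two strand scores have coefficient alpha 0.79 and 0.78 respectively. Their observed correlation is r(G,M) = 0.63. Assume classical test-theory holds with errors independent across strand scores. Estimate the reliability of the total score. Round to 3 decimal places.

Var(G+M) = 2 + 2·[0.63] = 2 + 1.26 = 3.26.
With uncorrelated errors the cross-covariances are all true-score covariance, so they carry over unchanged; only the diagonal terms shrink to ρᵢσᵢ².
True-score variance = [0.79 + 0.78] + 1.26 = 1.57 + 1.26 = 2.83.
Reliability = 2.83 / 3.26 = 0.868.

0.868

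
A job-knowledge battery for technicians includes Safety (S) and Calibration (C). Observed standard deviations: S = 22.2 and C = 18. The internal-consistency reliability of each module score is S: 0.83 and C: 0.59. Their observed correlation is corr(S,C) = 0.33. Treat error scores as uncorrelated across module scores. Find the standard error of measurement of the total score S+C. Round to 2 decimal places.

Var(total) = 816.84 + 263.736 = 1080.58.
True-score variance = 600.217 + 263.736 = 863.953, so reliability = 0.7995.
Error variance = 1080.58 − 863.953 = 216.623; SEM = √216.623 = 14.72.

14.72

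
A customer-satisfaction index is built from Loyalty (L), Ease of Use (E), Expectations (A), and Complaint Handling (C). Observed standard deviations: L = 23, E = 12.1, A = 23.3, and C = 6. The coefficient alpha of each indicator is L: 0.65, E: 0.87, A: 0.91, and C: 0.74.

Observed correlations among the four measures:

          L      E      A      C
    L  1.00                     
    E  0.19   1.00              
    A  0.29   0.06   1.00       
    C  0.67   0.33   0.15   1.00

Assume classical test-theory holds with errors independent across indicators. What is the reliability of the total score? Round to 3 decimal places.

Var(L+E+A+C) = 23² + 12.1² + 23.3² + 6² + 2·[23·12.1·0.19 + 23·23.3·0.29 + 23·6·0.67 + 12.1·23.3·0.06 + 12.1·6·0.33 + 23.3·6·0.15] = 1254.3 + 725.184 = 1979.48.
Because errors are independent across components, Cov(Tᵢ,Tⱼ) = Cov(Xᵢ,Xⱼ); the off-diagonal part of the true-score variance is the same as above.
True-score variance = [23²·0.65 + 12.1²·0.87 + 23.3²·0.91 + 6²·0.74] + 725.184 = 991.897 + 725.184 = 1717.08.
Reliability = 1717.08 / 1979.48 = 0.867.

0.867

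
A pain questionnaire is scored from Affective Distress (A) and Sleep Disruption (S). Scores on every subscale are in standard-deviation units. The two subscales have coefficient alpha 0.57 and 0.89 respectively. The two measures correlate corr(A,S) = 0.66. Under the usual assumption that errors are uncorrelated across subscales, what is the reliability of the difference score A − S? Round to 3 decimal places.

0.206

Var(A−S) = 1 + 1 − 2·0.66 = 2 − 1.32 = 0.68.
With uncorrelated errors the cross-covariances are all true-score covariance, so they carry over unchanged; only the diagonal terms shrink to ρᵢσᵢ².
True-score variance = [0.57 + 0.89] − 1.32 = 1.46 − 1.32 = 0.14.
Reliability = 0.14 / 0.68 = 0.206.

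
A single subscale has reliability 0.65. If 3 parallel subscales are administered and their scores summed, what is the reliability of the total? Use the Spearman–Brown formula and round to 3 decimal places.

0.848

ρ_k = kρ / (1 + (k−1)ρ) = 3·0.65 / (1 + 2·0.65) = 1.950 / 2.300 = 0.848.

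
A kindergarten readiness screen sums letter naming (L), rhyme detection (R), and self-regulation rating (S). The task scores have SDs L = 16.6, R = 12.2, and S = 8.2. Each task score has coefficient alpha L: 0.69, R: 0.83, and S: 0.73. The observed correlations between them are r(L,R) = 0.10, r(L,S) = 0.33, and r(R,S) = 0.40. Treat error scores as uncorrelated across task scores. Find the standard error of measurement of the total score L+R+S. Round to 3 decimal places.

11.353

Var(total) = 491.64 + 210.375 = 702.015.
True-score variance = 362.759 + 210.375 = 573.134, so reliability = 0.8164.
Error variance = 702.015 − 573.134 = 128.881; SEM = √128.881 = 11.353.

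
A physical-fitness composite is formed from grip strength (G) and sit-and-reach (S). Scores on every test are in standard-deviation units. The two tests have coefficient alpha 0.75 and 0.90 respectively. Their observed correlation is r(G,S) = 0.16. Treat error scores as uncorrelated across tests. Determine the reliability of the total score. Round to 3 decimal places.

0.849

Var(G+S) = 2 + 2·[0.16] = 2 + 0.32 = 2.32.
With uncorrelated errors the cross-covariances are all true-score covariance, so they carry over unchanged; only the diagonal terms shrink to ρᵢσᵢ².
True-score variance = [0.75 + 0.90] + 0.32 = 1.65 + 0.32 = 1.97.
Reliability = 1.97 / 2.32 = 0.849.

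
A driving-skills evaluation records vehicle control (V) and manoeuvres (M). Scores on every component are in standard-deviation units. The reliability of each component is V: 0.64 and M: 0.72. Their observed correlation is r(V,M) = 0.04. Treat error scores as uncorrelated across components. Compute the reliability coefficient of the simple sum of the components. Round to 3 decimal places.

0.692

Var(V+M) = 2 + 2·[0.04] = 2 + 0.08 = 2.08.
With uncorrelated errors the cross-covariances are all true-score covariance, so they carry over unchanged; only the diagonal terms shrink to ρᵢσᵢ².
True-score variance = [0.64 + 0.72] + 0.08 = 1.36 + 0.08 = 1.44.
Reliability = 1.44 / 2.08 = 0.692.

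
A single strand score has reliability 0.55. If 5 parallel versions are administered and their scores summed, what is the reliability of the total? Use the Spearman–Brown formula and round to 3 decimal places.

0.859

ρ_k = kρ / (1 + (k−1)ρ) = 5·0.55 / (1 + 4·0.55) = 2.750 / 3.200 = 0.859.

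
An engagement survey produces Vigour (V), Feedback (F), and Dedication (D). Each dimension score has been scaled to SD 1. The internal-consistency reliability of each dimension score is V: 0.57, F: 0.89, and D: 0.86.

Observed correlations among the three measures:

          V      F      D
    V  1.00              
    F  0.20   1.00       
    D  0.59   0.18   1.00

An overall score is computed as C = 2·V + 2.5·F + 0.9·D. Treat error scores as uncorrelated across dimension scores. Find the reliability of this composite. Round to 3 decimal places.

0.842

Var(C) = 2² + 2.5² + 0.9² + 2·[5·0.20 + 1.8·0.59 + 2.25·0.18] = 11.06 + 4.934 = 15.994.
With uncorrelated errors the cross-covariances are all true-score covariance, so they carry over unchanged; only the diagonal terms shrink to ρᵢσᵢ².
True-score variance = [2²·0.57 + 2.5²·0.89 + 0.9²·0.86] + 4.934 = 8.5391 + 4.934 = 13.4731.
Reliability = 13.4731 / 15.994 = 0.842.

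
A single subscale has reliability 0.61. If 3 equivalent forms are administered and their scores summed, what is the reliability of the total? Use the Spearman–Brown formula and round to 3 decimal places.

ρ_k = kρ / (1 + (k−1)ρ) = 3·0.61 / (1 + 2·0.61) = 1.830 / 2.220 = 0.824.

0.824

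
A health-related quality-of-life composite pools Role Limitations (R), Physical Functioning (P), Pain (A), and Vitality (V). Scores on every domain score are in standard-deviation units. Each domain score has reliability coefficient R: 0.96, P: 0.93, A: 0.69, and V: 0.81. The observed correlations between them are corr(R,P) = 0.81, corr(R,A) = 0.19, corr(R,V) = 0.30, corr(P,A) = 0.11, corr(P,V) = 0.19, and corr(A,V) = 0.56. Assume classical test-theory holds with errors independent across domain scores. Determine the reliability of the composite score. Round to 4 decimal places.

Var(R+P+A+V) = 4 + 2·[0.81 + 0.19 + 0.30 + 0.11 + 0.19 + 0.56] = 4 + 4.32 = 8.32.
With uncorrelated errors the cross-covariances are all true-score covariance, so they carry over unchanged; only the diagonal terms shrink to ρᵢσᵢ².
True-score variance = [0.96 + 0.93 + 0.69 + 0.81] + 4.32 = 3.39 + 4.32 = 7.71.
Reliability = 7.71 / 8.32 = 0.9267.

0.9267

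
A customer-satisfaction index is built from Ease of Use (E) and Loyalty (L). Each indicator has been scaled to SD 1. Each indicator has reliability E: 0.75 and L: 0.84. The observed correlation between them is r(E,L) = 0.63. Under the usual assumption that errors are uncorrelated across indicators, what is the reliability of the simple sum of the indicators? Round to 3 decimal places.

Var(E+L) = 2 + 2·[0.63] = 2 + 1.26 = 3.26.
With uncorrelated errors the cross-covariances are all true-score covariance, so they carry over unchanged; only the diagonal terms shrink to ρᵢσᵢ².
True-score variance = [0.75 + 0.84] + 1.26 = 1.59 + 1.26 = 2.85.
Reliability = 2.85 / 3.26 = 0.874.

0.874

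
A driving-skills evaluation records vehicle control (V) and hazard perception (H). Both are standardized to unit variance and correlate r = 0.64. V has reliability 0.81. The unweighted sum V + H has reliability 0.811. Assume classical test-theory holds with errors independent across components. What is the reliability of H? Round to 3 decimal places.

Var(V+H) = 2 + 2·0.64 = 3.280.
True-score variance = ρ_V + ρ_H + 2·0.64, so 0.811 = (0.81 + ρ_H + 1.28) / 3.280.
ρ_H = 0.811·3.280 − 0.81 − 1.28 = 0.570.

0.570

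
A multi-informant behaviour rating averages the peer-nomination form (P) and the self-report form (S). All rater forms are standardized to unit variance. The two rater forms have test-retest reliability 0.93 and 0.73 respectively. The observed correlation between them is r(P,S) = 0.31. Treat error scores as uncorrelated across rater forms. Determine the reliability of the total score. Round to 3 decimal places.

0.870

Var(P+S) = 2 + 2·[0.31] = 2 + 0.62 = 2.62.
With uncorrelated errors the cross-covariances are all true-score covariance, so they carry over unchanged; only the diagonal terms shrink to ρᵢσᵢ².
True-score variance = [0.93 + 0.73] + 0.62 = 1.66 + 0.62 = 2.28.
Reliability = 2.28 / 2.62 = 0.870.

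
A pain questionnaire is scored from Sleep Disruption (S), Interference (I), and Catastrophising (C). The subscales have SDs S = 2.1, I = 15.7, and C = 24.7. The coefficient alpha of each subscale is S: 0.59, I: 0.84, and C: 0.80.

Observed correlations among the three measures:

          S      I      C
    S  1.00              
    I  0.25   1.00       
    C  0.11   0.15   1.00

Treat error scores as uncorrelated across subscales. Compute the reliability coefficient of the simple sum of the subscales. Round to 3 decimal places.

Var(S+I+C) = 2.1² + 15.7² + 24.7² + 2·[2.1·15.7·0.25 + 2.1·24.7·0.11 + 15.7·24.7·0.15] = 860.99 + 144.233 = 1005.22.
Because errors are independent across components, Cov(Tᵢ,Tⱼ) = Cov(Xᵢ,Xⱼ); the off-diagonal part of the true-score variance is the same as above.
True-score variance = [2.1²·0.59 + 15.7²·0.84 + 24.7²·0.80] + 144.233 = 697.725 + 144.233 = 841.959.
Reliability = 841.959 / 1005.22 = 0.838.

0.838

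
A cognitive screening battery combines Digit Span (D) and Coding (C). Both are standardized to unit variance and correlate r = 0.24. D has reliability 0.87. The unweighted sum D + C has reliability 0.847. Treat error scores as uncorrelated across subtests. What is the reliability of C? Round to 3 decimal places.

Var(D+C) = 2 + 2·0.24 = 2.480.
True-score variance = ρ_D + ρ_C + 2·0.24, so 0.847 = (0.87 + ρ_C + 0.48) / 2.480.
ρ_C = 0.847·2.480 − 0.87 − 0.48 = 0.751.

0.751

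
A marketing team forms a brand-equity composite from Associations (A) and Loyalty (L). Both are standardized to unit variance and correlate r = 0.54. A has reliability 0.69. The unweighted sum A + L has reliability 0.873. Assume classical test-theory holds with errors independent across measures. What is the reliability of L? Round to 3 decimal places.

0.919

Var(A+L) = 2 + 2·0.54 = 3.080.
True-score variance = ρ_A + ρ_L + 2·0.54, so 0.873 = (0.69 + ρ_L + 1.08) / 3.080.
ρ_L = 0.873·3.080 − 0.69 − 1.08 = 0.919.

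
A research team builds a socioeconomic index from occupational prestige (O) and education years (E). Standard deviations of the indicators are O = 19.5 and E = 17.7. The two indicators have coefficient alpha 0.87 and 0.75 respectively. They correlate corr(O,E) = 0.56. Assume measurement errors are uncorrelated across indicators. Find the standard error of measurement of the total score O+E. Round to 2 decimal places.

Var(total) = 693.54 + 386.568 = 1080.11.
True-score variance = 565.785 + 386.568 = 952.353, so reliability = 0.8817.
Error variance = 1080.11 − 952.353 = 127.755; SEM = √127.755 = 11.30.

11.30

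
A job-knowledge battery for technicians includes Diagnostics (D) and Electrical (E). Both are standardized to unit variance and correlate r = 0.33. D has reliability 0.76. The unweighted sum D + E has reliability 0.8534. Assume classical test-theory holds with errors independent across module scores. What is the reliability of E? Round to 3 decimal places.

Var(D+E) = 2 + 2·0.33 = 2.660.
True-score variance = ρ_D + ρ_E + 2·0.33, so 0.8534 = (0.76 + ρ_E + 0.66) / 2.660.
ρ_E = 0.8534·2.660 − 0.76 − 0.66 = 0.850.

0.850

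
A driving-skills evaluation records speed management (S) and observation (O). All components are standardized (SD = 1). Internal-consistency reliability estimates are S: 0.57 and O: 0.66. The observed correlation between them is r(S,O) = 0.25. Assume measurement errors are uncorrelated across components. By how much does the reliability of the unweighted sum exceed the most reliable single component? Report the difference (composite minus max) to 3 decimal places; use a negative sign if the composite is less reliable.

0.032

Var(sum) = 2 + 0.5 = 2.5; true-score variance = 1.23 + 0.5 = 1.73; composite reliability = 0.6920.
Max component reliability = 0.6600.
Difference = 0.6920 − 0.6600 = 0.032.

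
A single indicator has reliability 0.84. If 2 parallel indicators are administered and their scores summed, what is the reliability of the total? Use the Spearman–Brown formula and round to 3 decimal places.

ρ_k = kρ / (1 + (k−1)ρ) = 2·0.84 / (1 + 1·0.84) = 1.680 / 1.840 = 0.913.

0.913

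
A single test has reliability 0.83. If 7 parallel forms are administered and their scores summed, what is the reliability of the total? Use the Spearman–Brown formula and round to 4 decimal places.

0.9716

ρ_k = kρ / (1 + (k−1)ρ) = 7·0.83 / (1 + 6·0.83) = 5.810 / 5.980 = 0.9716.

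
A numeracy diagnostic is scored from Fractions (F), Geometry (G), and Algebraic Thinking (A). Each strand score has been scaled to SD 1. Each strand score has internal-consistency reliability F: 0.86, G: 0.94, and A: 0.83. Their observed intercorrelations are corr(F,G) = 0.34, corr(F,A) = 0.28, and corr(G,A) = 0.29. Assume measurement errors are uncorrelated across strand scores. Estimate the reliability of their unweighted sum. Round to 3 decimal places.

0.923

Var(F+G+A) = 3 + 2·[0.34 + 0.28 + 0.29] = 3 + 1.82 = 4.82.
With uncorrelated errors the cross-covariances are all true-score covariance, so they carry over unchanged; only the diagonal terms shrink to ρᵢσᵢ².
True-score variance = [0.86 + 0.94 + 0.83] + 1.82 = 2.63 + 1.82 = 4.45.
Reliability = 4.45 / 4.82 = 0.923.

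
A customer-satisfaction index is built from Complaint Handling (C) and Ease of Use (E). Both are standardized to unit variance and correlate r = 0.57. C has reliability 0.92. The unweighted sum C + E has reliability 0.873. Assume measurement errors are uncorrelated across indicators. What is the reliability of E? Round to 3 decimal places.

0.681

Var(C+E) = 2 + 2·0.57 = 3.140.
True-score variance = ρ_C + ρ_E + 2·0.57, so 0.873 = (0.92 + ρ_E + 1.14) / 3.140.
ρ_E = 0.873·3.140 − 0.92 − 1.14 = 0.681.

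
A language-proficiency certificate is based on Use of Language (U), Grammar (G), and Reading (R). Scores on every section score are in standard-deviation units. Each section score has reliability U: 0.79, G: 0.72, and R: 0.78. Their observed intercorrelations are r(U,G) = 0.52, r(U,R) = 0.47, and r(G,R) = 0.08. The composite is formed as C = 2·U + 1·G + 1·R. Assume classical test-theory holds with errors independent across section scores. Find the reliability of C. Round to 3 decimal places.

0.868

Var(C) = 2² + 1 + 1 + 2·[2·0.52 + 2·0.47 + 0.08] = 6 + 4.12 = 10.12.
Under uncorrelated errors the observed covariances equal the true-score covariances, so only the own-variance terms attenuate.
True-score variance = [2²·0.79 + 0.72 + 0.78] + 4.12 = 4.66 + 4.12 = 8.78.
Reliability = 8.78 / 10.12 = 0.868.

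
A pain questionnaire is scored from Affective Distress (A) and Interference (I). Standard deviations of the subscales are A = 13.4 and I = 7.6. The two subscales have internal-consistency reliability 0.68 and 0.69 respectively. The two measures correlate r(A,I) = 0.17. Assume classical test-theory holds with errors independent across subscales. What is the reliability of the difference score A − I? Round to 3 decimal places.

Var(A−I) = 13.4² + 7.6² − 2·13.4·7.6·0.17 = 237.32 − 34.6256 = 202.694.
Because errors are independent across components, Cov(Tᵢ,Tⱼ) = Cov(Xᵢ,Xⱼ); the off-diagonal part of the true-score variance is the same as above.
True-score variance = [13.4²·0.68 + 7.6²·0.69] − 34.6256 = 161.955 − 34.6256 = 127.33.
Reliability = 127.33 / 202.694 = 0.628.

0.628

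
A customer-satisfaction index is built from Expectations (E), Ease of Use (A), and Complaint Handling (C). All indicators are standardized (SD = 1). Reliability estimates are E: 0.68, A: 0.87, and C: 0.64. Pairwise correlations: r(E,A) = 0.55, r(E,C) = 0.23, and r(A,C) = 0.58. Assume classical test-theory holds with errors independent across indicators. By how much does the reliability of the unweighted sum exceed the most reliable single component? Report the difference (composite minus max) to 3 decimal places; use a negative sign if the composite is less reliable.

Var(sum) = 3 + 2.72 = 5.72; true-score variance = 2.19 + 2.72 = 4.91; composite reliability = 0.8584.
Max component reliability = 0.8700.
Difference = 0.8584 − 0.8700 = -0.012.

-0.012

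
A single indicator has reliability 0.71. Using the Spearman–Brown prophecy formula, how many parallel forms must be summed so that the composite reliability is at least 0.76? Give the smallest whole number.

2

k ≥ ρ*(1−ρ₁)/(ρ₁(1−ρ*)) = 0.76·0.29 / (0.71·0.24) = 1.293.
Smallest integer k = 2.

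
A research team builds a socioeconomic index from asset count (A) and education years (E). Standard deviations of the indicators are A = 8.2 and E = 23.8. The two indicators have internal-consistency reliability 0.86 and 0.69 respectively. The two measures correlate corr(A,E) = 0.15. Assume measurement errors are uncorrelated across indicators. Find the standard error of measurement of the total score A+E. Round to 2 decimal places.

13.60

Var(total) = 633.68 + 58.548 = 692.228.
True-score variance = 448.67 + 58.548 = 507.218, so reliability = 0.7327.
Error variance = 692.228 − 507.218 = 185.01; SEM = √185.01 = 13.60.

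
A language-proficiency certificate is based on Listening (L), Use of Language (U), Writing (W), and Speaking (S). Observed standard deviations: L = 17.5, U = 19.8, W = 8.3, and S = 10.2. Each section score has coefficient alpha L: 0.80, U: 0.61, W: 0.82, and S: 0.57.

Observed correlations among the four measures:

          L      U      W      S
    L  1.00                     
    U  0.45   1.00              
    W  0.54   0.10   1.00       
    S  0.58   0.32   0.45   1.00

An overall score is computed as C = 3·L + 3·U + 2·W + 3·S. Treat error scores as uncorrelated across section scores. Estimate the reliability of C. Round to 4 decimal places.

Var(C) = 3²·17.5² + 3²·19.8² + 2²·8.3² + 3²·10.2² + 2·[9·17.5·19.8·0.45 + 6·17.5·8.3·0.54 + 9·17.5·10.2·0.58 + 6·19.8·8.3·0.10 + 9·19.8·10.2·0.32 + 6·8.3·10.2·0.45] = 7496.53 + 7429.07 = 14925.6.
Because errors are independent across components, Cov(Tᵢ,Tⱼ) = Cov(Xᵢ,Xⱼ); the off-diagonal part of the true-score variance is the same as above.
True-score variance = [3²·17.5²·0.80 + 3²·19.8²·0.61 + 2²·8.3²·0.82 + 3²·10.2²·0.57] + 7429.07 = 5116.98 + 7429.07 = 12546.1.
Reliability = 12546.1 / 14925.6 = 0.8406.

0.8406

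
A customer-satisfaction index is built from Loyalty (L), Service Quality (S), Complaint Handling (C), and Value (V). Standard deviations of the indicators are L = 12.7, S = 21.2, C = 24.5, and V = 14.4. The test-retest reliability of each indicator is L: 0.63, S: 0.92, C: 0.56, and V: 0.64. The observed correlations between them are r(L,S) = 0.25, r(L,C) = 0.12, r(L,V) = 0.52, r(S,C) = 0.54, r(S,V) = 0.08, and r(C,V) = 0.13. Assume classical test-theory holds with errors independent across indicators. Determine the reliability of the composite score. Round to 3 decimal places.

0.828

Var(L+S+C+V) = 12.7² + 21.2² + 24.5² + 14.4² + 2·[12.7·21.2·0.25 + 12.7·24.5·0.12 + 12.7·14.4·0.52 + 21.2·24.5·0.54 + 21.2·14.4·0.08 + 24.5·14.4·0.13] = 1418.34 + 1101.02 = 2519.36.
With uncorrelated errors the cross-covariances are all true-score covariance, so they carry over unchanged; only the diagonal terms shrink to ρᵢσᵢ².
True-score variance = [12.7²·0.63 + 21.2²·0.92 + 24.5²·0.56 + 14.4²·0.64] + 1101.02 = 983.948 + 1101.02 = 2084.96.
Reliability = 2084.96 / 2519.36 = 0.828.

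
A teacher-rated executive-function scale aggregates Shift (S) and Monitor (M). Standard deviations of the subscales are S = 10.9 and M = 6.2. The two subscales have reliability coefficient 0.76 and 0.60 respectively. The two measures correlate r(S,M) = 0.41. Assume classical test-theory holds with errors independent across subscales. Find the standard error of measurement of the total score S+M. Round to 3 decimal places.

Var(total) = 157.25 + 55.4156 = 212.666.
True-score variance = 113.36 + 55.4156 = 168.775, so reliability = 0.7936.
Error variance = 212.666 − 168.775 = 43.8904; SEM = √43.8904 = 6.625.

6.625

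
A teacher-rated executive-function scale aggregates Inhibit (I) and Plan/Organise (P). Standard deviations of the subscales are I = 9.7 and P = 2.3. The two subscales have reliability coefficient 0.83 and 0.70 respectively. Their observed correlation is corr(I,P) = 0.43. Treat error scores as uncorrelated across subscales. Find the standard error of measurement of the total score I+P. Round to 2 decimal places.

Var(total) = 99.38 + 19.1866 = 118.567.
True-score variance = 81.7977 + 19.1866 = 100.984, so reliability = 0.8517.
Error variance = 118.567 − 100.984 = 17.5823; SEM = √17.5823 = 4.19.

4.19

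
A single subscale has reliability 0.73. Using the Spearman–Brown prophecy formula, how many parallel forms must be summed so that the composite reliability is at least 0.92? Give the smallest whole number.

5

k ≥ ρ*(1−ρ₁)/(ρ₁(1−ρ*)) = 0.92·0.27 / (0.73·0.08) = 4.253.
Smallest integer k = 5.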